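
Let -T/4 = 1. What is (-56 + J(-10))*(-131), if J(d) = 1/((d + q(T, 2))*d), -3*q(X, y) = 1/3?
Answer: 6674581/910 ≈ 7334.7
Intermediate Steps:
T = -4 (T = -4*1 = -4)
q(X, y) = -⅑ (q(X, y) = -⅓/3 = -⅓*⅓ = -⅑)
J(d) = 1/(d*(-⅑ + d)) (J(d) = 1/((d - ⅑)*d) = 1/((-⅑ + d)*d) = 1/(d*(-⅑ + d)))
(-56 + J(-10))*(-131) = (-56 + 9/(-10*(-1 + 9*(-10))))*(-131) = (-56 + 9*(-⅒)/(-1 - 90))*(-131) = (-56 + 9*(-⅒)/(-91))*(-131) = (-56 + 9*(-⅒)*(-1/91))*(-131) = (-56 + 9/910)*(-131) = -50951/910*(-131) = 6674581/910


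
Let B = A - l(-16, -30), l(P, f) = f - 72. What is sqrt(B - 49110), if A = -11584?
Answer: 4*I*sqrt(3787) ≈ 246.15*I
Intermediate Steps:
l(P, f) = -72 + f
B = -11482 (B = -11584 - (-72 - 30) = -11584 - 1*(-102) = -11584 + 102 = -11482)
sqrt(B - 49110) = sqrt(-11482 - 49110) = sqrt(-60592) = 4*I*sqrt(3787)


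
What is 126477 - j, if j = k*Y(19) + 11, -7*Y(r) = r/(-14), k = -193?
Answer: 12397335/98 ≈ 1.2650e+5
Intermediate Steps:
Y(r) = r/98 (Y(r) = -r/(7*(-14)) = -r*(-1)/(7*14) = -(-1)*r/98 = r/98)
j = -2589/98 (j = -193*19/98 + 11 = -3667/98 + 11 = -2589/98 ≈ -26.418)
126477 - j = 126477 - 1*(-2589/98) = 126477 + 2589/98 = 12397335/98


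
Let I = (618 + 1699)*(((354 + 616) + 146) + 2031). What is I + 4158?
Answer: 7295757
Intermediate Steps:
I = 7291599 (I = 2317*((970 + 146) + 2031) = 2317*(1116 + 2031) = 2317*3147 = 7291599)
I + 4158 = 7291599 + 4158 = 7295757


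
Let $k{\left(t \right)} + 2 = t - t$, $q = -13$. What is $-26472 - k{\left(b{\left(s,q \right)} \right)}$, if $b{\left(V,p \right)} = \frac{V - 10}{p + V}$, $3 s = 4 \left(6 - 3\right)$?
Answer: $-26470$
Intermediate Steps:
$s = 4$ ($s = \frac{4 \left(6 - 3\right)}{3} = \frac{4 \cdot 3}{3} = \frac{1}{3} \cdot 12 = 4$)
$b{\left(V,p \right)} = \frac{-10 + V}{V + p}$
$k{\left(t \right)} = -2$ ($k{\left(t \right)} = -2 + \left(t - t\right) = -2 + 0 = -2$)
$-26472 - k{\left(b{\left(s,q \right)} \right)} = -26472 - -2 = -26472 + 2 = -26470$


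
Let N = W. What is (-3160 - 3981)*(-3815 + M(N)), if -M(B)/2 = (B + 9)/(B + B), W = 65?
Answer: 1771317909/65 ≈ 2.7251e+7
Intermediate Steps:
N = 65
M(B) = -(9 + B)/B (M(B) = -2*(B + 9)/(B + B) = -2*(9 + B)/(2*B) = -2*(9 + B)*1/(2*B) = -(9 + B)/B)
(-3160 - 3981)*(-3815 + M(N)) = (-3160 - 3981)*(-3815 + (-9 - 1*65)/65) = -7141*(-3815 + (-9 - 65)/65) = -7141*(-3815 + (1/65)*(-74)) = -7141*(-3815 - 74/65) = -7141*(-248049/65) = 1771317909/65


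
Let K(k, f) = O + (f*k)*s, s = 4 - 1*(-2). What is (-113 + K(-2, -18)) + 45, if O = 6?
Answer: 154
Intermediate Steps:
s = 6 (s = 4 + 2 = 6)
K(k, f) = 6 + 6*f*k (K(k, f) = 6 + (f*k)*6 = 6 + 6*f*k)
(-113 + K(-2, -18)) + 45 = (-113 + (6 + 6*(-18)*(-2))) + 45 = (-113 + (6 + 216)) + 45 = (-113 + 222) + 45 = 109 + 45 = 154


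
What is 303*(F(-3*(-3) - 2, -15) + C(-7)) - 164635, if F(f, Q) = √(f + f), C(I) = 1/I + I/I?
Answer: -1150627/7 + 303*√14 ≈ -1.6324e+5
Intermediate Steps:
C(I) = 1 + 1/I (C(I) = 1/I + 1 = 1 + 1/I)
F(f, Q) = √2*√f (F(f, Q) = √(2*f) = √2*√f)
303*(F(-3*(-3) - 2, -15) + C(-7)) - 164635 = 303*(√2*√(-3*(-3) - 2) + (1 - 7)/(-7)) - 164635 = 303*(√2*√(9 - 2) - ⅐*(-6)) - 164635 = 303*(√2*√7 + 6/7) - 164635 = 303*(√14 + 6/7) - 164635 = 303*(6/7 + √14) - 164635 = (1818/7 + 303*√14) - 164635 = -1150627/7 + 303*√14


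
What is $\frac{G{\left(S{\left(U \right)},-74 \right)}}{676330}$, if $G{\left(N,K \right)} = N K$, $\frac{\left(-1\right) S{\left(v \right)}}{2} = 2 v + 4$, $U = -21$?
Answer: $- \frac{2812}{338165} \approx -0.0083155$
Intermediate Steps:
$S{\left(v \right)} = -8 - 4 v$ ($S{\left(v \right)} = - 2 \left(2 v + 4\right) = - 2 \left(4 + 2 v\right) = -8 - 4 v$)
$G{\left(N,K \right)} = K N$
$\frac{G{\left(S{\left(U \right)},-74 \right)}}{676330} = \frac{\left(-74\right) \left(-8 - -84\right)}{676330} = - 74 \left(-8 + 84\right) \frac{1}{676330} = \left(-74\right) 76 \cdot \frac{1}{676330} = \left(-5624\right) \frac{1}{676330} = - \frac{2812}{338165}$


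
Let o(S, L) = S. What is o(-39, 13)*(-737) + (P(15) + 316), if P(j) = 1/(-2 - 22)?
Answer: 697415/24 ≈ 29059.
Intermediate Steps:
P(j) = -1/24 (P(j) = 1/(-24) = -1/24)
o(-39, 13)*(-737) + (P(15) + 316) = -39*(-737) + (-1/24 + 316) = 28743 + 7583/24 = 697415/24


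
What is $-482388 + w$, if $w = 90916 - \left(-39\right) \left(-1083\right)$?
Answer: $-433709$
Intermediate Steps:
$w = 48679$ ($w = 90916 - 42237 = 48679$)
$-482388 + w = -482388 + 48679 = -433709$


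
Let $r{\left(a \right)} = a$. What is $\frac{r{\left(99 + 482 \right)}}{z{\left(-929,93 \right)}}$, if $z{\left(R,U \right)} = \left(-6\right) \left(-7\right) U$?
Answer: $\frac{83}{558} \approx 0.14875$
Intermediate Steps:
$z{\left(R,U \right)} = 42 U$
$\frac{r{\left(99 + 482 \right)}}{z{\left(-929,93 \right)}} = \frac{99 + 482}{42 \cdot 93} = \frac{581}{3906} = 581 \cdot \frac{1}{3906} = \frac{83}{558}$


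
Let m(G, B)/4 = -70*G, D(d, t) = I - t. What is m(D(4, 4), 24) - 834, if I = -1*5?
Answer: 1686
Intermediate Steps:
I = -5
D(d, t) = -5 - t
m(G, B) = -280*G (m(G, B) = 4*(-70*G) = -280*G)
m(D(4, 4), 24) - 834 = -280*(-5 - 1*4) - 834 = -280*(-5 - 4) - 834 = -280*(-9) - 834 = 2520 - 834 = 1686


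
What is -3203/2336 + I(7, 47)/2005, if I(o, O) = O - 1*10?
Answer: -6335583/4683680 ≈ -1.3527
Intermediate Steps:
I(o, O) = -10 + O (I(o, O) = O - 10 = -10 + O)
-3203/2336 + I(7, 47)/2005 = -3203/2336 + (-10 + 47)/2005 = -3203*1/2336 + 37*(1/2005) = -3203/2336 + 37/2005 = -6335583/4683680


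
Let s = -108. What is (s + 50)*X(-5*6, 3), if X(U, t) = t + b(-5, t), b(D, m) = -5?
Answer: 116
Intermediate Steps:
X(U, t) = -5 + t (X(U, t) = t - 5 = -5 + t)
(s + 50)*X(-5*6, 3) = (-108 + 50)*(-5 + 3) = -58*(-2) = 116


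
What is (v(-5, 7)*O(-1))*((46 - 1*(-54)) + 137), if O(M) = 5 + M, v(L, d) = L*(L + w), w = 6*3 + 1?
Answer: -66360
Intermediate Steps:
w = 19 (w = 18 + 1 = 19)
v(L, d) = L*(19 + L) (v(L, d) = L*(L + 19) = L*(19 + L))
(v(-5, 7)*O(-1))*((46 - 1*(-54)) + 137) = ((-5*(19 - 5))*(5 - 1))*((46 - 1*(-54)) + 137) = (-5*14*4)*((46 + 54) + 137) = (-70*4)*(100 + 137) = -280*237 = -66360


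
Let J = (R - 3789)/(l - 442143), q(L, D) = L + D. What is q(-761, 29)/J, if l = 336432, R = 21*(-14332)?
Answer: -25793484/101587 ≈ -253.91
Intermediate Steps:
R = -300972
q(L, D) = D + L
J = 101587/35237 (J = (-300972 - 3789)/(336432 - 442143) = -304761/(-105711) = -304761*(-1/105711) = 101587/35237 ≈ 2.8830)
q(-761, 29)/J = (29 - 761)/(101587/35237) = -732*35237/101587 = -25793484/101587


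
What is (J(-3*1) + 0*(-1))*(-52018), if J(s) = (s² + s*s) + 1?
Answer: -988342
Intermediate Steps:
J(s) = 1 + 2*s² (J(s) = (s² + s²) + 1 = 2*s² + 1 = 1 + 2*s²)
(J(-3*1) + 0*(-1))*(-52018) = ((1 + 2*(-3*1)²) + 0*(-1))*(-52018) = ((1 + 2*(-3)²) + 0)*(-52018) = ((1 + 2*9) + 0)*(-52018) = ((1 + 18) + 0)*(-52018) = (19 + 0)*(-52018) = 19*(-52018) = -988342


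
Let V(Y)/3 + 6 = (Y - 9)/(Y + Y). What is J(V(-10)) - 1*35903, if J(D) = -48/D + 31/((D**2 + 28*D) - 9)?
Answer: -295405566293/8228571 ≈ -35900.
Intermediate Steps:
V(Y) = -18 + 3*(-9 + Y)/(2*Y) (V(Y) = -18 + 3*((Y - 9)/(Y + Y)) = -18 + 3*((-9 + Y)/((2*Y))) = -18 + 3*((-9 + Y)*(1/(2*Y))) = -18 + 3*((-9 + Y)/(2*Y)) = -18 + 3*(-9 + Y)/(2*Y))
J(D) = -48/D + 31/(-9 + D**2 + 28*D)
J(V(-10)) - 1*35903 = (432 - 3939*(-9 - 11*(-10))/(2*(-10)) - 48*9*(-9 - 11*(-10))**2/400)/((((3/2)*(-9 - 11*(-10))/(-10)))*(-9 + ((3/2)*(-9 - 11*(-10))/(-10))**2 + 28*((3/2)*(-9 - 11*(-10))/(-10)))) - 1*35903 = (432 - 3939*(-1)*(-9 + 110)/(2*10) - 48*9*(-9 + 110)**2/400)/((((3/2)*(-1/10)*(-9 + 110)))*(-9 + ((3/2)*(-1/10)*(-9 + 110))**2 + 28*((3/2)*(-1/10)*(-9 + 110)))) - 35903 = (432 - 3939*(-1)*101/(2*10) - 48*((3/2)*(-1/10)*101)**2)/((((3/2)*(-1/10)*101))*(-9 + ((3/2)*(-1/10)*101)**2 + 28*((3/2)*(-1/10)*101))) - 35903 = (432 - 1313*(-303/20) - 48*(-303/20)**2)/((-303/20)*(-9 + (-303/20)**2 + 28*(-303/20))) - 35903 = -20*(432 + 397839/20 - 48*91809/400)/(303*(-9 + 91809/400 - 2121/5)) - 35903 = -20*(432 + 397839/20 - 275427/25)/(303*(-81471/400)) - 35903 = -20/303*(-400/81471)*930687/100 - 35903 = 24818320/8228571 - 35903 = -295405566293/8228571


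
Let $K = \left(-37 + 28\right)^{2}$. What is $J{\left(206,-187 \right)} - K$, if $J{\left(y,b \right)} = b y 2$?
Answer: $-77125$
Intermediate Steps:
$J{\left(y,b \right)} = 2 b y$
$K = 81$ ($K = \left(-9\right)^{2} = 81$)
$J{\left(206,-187 \right)} - K = 2 \left(-187\right) 206 - 81 = -77044 - 81 = -77125$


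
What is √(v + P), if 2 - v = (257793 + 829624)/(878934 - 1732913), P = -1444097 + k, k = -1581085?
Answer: I*√2206202742426582137/853979 ≈ 1739.3*I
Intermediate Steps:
P = -3025182 (P = -1444097 - 1581085 = -3025182)
v = 2795375/853979 (v = 2 - (257793 + 829624)/(878934 - 1732913) = 2 - 1087417/(-853979) = 2 - 1087417*(-1)/853979 = 2 - 1*(-1087417/853979) = 2 + 1087417/853979 = 2795375/853979 ≈ 3.2734)
√(v + P) = √(2795375/853979 - 3025182) = √(-2583439103803/853979) = I*√2206202742426582137/853979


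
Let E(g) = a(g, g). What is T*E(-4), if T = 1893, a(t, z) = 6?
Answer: 11358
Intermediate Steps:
E(g) = 6
T*E(-4) = 1893*6 = 11358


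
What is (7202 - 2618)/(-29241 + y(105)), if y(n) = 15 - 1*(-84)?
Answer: -764/4857 ≈ -0.15730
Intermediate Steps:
y(n) = 99 (y(n) = 15 + 84 = 99)
(7202 - 2618)/(-29241 + y(105)) = (7202 - 2618)/(-29241 + 99) = 4584/(-29142) = 4584*(-1/29142) = -764/4857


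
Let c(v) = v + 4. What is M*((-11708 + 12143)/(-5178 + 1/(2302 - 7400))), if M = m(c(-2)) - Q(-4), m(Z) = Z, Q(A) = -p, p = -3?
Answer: 443526/5279489 ≈ 0.084009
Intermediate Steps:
c(v) = 4 + v
Q(A) = 3 (Q(A) = -1*(-3) = 3)
M = -1 (M = (4 - 2) - 1*3 = 2 - 3 = -1)
M*((-11708 + 12143)/(-5178 + 1/(2302 - 7400))) = -(-11708 + 12143)/(-5178 + 1/(2302 - 7400)) = -435/(-5178 + 1/(-5098)) = -435/(-5178 - 1/5098) = -435/(-26397445/5098) = -435*(-5098)/26397445 = -1*(-443526/5279489) = 443526/5279489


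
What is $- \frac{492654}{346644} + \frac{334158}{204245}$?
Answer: $\frac{2535291587}{11800050630} \approx 0.21485$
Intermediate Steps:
$- \frac{492654}{346644} + \frac{334158}{204245} = \left(-492654\right) \frac{1}{346644} + 334158 \cdot \frac{1}{204245} = - \frac{82109}{57774} + \frac{334158}{204245} = \frac{2535291587}{11800050630}$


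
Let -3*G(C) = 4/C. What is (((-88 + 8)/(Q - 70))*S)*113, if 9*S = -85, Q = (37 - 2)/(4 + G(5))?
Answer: -1229440/873 ≈ -1408.3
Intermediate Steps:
G(C) = -4/(3*C)
Q = 75/8 (Q = (37 - 2)/(4 - 4/3/5) = 35/(4 - 4/3*1/5) = 35/(4 - 4/15) = 35/(56/15) = 35*(15/56) = 75/8 ≈ 9.3750)
S = -85/9 (S = (1/9)*(-85) = -85/9 ≈ -9.4444)
(((-88 + 8)/(Q - 70))*S)*113 = (((-88 + 8)/(75/8 - 70))*(-85/9))*113 = (-80/(-485/8)*(-85/9))*113 = (-80*(-8/485)*(-85/9))*113 = ((128/97)*(-85/9))*113 = -10880/873*113 = -1229440/873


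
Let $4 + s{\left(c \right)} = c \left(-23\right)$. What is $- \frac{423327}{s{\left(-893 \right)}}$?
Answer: $- \frac{141109}{6845} \approx -20.615$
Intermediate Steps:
$s{\left(c \right)} = -4 - 23 c$ ($s{\left(c \right)} = -4 + c \left(-23\right) = -4 - 23 c$)
$- \frac{423327}{s{\left(-893 \right)}} = - \frac{423327}{-4 - -20539} = - \frac{423327}{-4 + 20539} = - \frac{423327}{20535} = \left(-423327\right) \frac{1}{20535} = - \frac{141109}{6845}$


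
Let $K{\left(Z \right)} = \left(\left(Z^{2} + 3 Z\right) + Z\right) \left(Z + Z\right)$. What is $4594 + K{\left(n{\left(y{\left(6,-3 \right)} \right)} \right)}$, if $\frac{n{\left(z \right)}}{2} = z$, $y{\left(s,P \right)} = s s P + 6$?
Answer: $-16641806$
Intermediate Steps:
$y{\left(s,P \right)} = 6 + P s^{2}$ ($y{\left(s,P \right)} = s^{2} P + 6 = P s^{2} + 6 = 6 + P s^{2}$)
$n{\left(z \right)} = 2 z$
$K{\left(Z \right)} = 2 Z \left(Z^{2} + 4 Z\right)$ ($K{\left(Z \right)} = \left(Z^{2} + 4 Z\right) 2 Z = 2 Z \left(Z^{2} + 4 Z\right)$)
$4594 + K{\left(n{\left(y{\left(6,-3 \right)} \right)} \right)} = 4594 + 2 \left(2 \left(6 - 3 \cdot 6^{2}\right)\right)^{2} \left(4 + 2 \left(6 - 3 \cdot 6^{2}\right)\right) = 4594 + 2 \left(2 \left(6 - 108\right)\right)^{2} \left(4 + 2 \left(6 - 108\right)\right) = 4594 + 2 \left(2 \left(-102\right)\right)^{2} \left(4 + 2 \left(-102\right)\right) = 4594 + 2 \left(-204\right)^{2} \left(4 - 204\right) = 4594 + 2 \cdot 41616 \left(-200\right) = 4594 - 16646400 = -16641806$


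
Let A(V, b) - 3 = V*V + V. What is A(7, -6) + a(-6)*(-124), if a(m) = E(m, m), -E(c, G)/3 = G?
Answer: -2173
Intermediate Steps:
E(c, G) = -3*G
a(m) = -3*m
A(V, b) = 3 + V + V² (A(V, b) = 3 + (V*V + V) = 3 + (V² + V) = 3 + (V + V²) = 3 + V + V²)
A(7, -6) + a(-6)*(-124) = (3 + 7 + 7²) - 3*(-6)*(-124) = (3 + 7 + 49) + 18*(-124) = 59 - 2232 = -2173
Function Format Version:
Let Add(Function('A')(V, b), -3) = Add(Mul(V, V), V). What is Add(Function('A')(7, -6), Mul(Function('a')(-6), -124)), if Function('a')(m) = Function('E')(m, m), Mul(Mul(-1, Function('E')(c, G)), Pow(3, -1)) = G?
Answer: -2173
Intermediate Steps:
Function('E')(c, G) = Mul(-3, G)
Function('a')(m) = Mul(-3, m)
Function('A')(V, b) = Add(3, V, Pow(V, 2)) (Function('A')(V, b) = Add(3, Add(Mul(V, V), V)) = Add(3, Add(Pow(V, 2), V)) = Add(3, Add(V, Pow(V, 2))) = Add(3, V, Pow(V, 2)))
Add(Function('A')(7, -6), Mul(Function('a')(-6), -124)) = Add(Add(3, 7, Pow(7, 2)), Mul(Mul(-3, -6), -124)) = Add(Add(3, 7, 49), Mul(18, -124)) = Add(59, -2232) = -2173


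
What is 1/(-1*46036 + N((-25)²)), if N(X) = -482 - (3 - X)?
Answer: -1/45896 ≈ -2.1788e-5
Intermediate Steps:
N(X) = -485 + X (N(X) = -482 + (-3 + X) = -485 + X)
1/(-1*46036 + N((-25)²)) = 1/(-1*46036 + (-485 + (-25)²)) = 1/(-46036 + (-485 + 625)) = 1/(-46036 + 140) = 1/(-45896) = -1/45896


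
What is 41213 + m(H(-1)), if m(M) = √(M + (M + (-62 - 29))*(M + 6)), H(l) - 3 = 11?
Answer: 41213 + I*√1526 ≈ 41213.0 + 39.064*I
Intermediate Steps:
H(l) = 14 (H(l) = 3 + 11 = 14)
m(M) = √(M + (-91 + M)*(6 + M)) (m(M) = √(M + (M - 91)*(6 + M)) = √(M + (-91 + M)*(6 + M)))
41213 + m(H(-1)) = 41213 + √(-546 + 14² - 84*14) = 41213 + √(-546 + 196 - 1176) = 41213 + √(-1526) = 41213 + I*√1526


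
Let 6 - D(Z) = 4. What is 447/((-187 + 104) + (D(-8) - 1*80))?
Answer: -447/161 ≈ -2.7764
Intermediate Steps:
D(Z) = 2 (D(Z) = 6 - 1*4 = 6 - 4 = 2)
447/((-187 + 104) + (D(-8) - 1*80)) = 447/((-187 + 104) + (2 - 1*80)) = 447/(-83 + (2 - 80)) = 447/(-83 - 78) = 447/(-161) = 447*(-1/161) = -447/161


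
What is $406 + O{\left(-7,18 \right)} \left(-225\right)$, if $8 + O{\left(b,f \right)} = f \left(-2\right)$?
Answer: $10306$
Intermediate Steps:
$O{\left(b,f \right)} = -8 - 2 f$ ($O{\left(b,f \right)} = -8 + f \left(-2\right) = -8 - 2 f$)
$406 + O{\left(-7,18 \right)} \left(-225\right) = 406 + \left(-8 - 36\right) \left(-225\right) = 406 - -9900 = 406 + 9900 = 10306$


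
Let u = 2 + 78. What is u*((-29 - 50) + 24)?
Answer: -4400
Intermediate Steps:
u = 80
u*((-29 - 50) + 24) = 80*((-29 - 50) + 24) = 80*(-79 + 24) = 80*(-55) = -4400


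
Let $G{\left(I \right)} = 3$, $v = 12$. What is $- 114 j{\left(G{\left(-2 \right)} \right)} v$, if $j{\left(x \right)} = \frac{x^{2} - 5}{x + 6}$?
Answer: $-608$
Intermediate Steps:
$j{\left(x \right)} = \frac{-5 + x^{2}}{6 + x}$
$- 114 j{\left(G{\left(-2 \right)} \right)} v = - 114 \frac{-5 + 3^{2}}{6 + 3} \cdot 12 = - 114 \frac{-5 + 9}{9} \cdot 12 = - 114 \cdot \frac{1}{9} \cdot 4 \cdot 12 = \left(-114\right) \frac{4}{9} \cdot 12 = \left(- \frac{152}{3}\right) 12 = -608$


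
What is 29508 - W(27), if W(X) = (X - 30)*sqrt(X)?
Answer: 29508 + 9*sqrt(3) ≈ 29524.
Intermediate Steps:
W(X) = sqrt(X)*(-30 + X) (W(X) = (-30 + X)*sqrt(X) = sqrt(X)*(-30 + X))
29508 - W(27) = 29508 - sqrt(27)*(-30 + 27) = 29508 - 3*sqrt(3)*(-3) = 29508 - (-9)*sqrt(3) = 29508 + 9*sqrt(3)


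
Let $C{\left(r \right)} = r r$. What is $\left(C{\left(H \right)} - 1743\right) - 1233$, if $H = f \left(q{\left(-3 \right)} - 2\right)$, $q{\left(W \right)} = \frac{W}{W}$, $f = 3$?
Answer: $-2967$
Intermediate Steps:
$q{\left(W \right)} = 1$
$H = -3$ ($H = 3 \left(1 - 2\right) = 3 \left(-1\right) = -3$)
$C{\left(r \right)} = r^{2}$
$\left(C{\left(H \right)} - 1743\right) - 1233 = \left(\left(-3\right)^{2} - 1743\right) - 1233 = \left(9 - 1743\right) - 1233 = -1734 - 1233 = -2967$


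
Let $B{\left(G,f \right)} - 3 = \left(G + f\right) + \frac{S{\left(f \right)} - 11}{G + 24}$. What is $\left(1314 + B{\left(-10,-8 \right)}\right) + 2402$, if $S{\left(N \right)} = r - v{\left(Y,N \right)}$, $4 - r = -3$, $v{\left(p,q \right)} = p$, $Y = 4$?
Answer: $\frac{25903}{7} \approx 3700.4$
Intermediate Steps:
$r = 7$ ($r = 4 - -3 = 4 + 3 = 7$)
$S{\left(N \right)} = 3$ ($S{\left(N \right)} = 7 - 4 = 3$)
$B{\left(G,f \right)} = 3 + G + f - \frac{8}{24 + G}$ ($B{\left(G,f \right)} = 3 + \left(\left(G + f\right) + \frac{3 - 11}{G + 24}\right) = 3 - \left(- G - f + \frac{8}{24 + G}\right) = 3 + \left(G + f - \frac{8}{24 + G}\right) = 3 + G + f - \frac{8}{24 + G}$)
$\left(1314 + B{\left(-10,-8 \right)}\right) + 2402 = \left(1314 + \frac{64 + \left(-10\right)^{2} + 24 \left(-8\right) + 27 \left(-10\right) - -80}{24 - 10}\right) + 2402 = \left(1314 + \frac{64 + 100 - 192 - 270 + 80}{14}\right) + 2402 = \left(1314 + \frac{1}{14} \left(-218\right)\right) + 2402 = \left(1314 - \frac{109}{7}\right) + 2402 = \frac{9089}{7} + 2402 = \frac{25903}{7}$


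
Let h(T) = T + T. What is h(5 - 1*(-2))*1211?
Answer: 16954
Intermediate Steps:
h(T) = 2*T
h(5 - 1*(-2))*1211 = (2*(5 - 1*(-2)))*1211 = (2*(5 + 2))*1211 = (2*7)*1211 = 14*1211 = 16954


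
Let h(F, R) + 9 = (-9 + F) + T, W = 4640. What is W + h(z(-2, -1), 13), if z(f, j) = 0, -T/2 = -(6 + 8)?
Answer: 4650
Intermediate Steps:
T = 28 (T = -(-2)*(6 + 8) = -(-2)*14 = -2*(-14) = 28)
h(F, R) = 10 + F (h(F, R) = -9 + ((-9 + F) + 28) = -9 + (19 + F) = 10 + F)
W + h(z(-2, -1), 13) = 4640 + (10 + 0) = 4640 + 10 = 4650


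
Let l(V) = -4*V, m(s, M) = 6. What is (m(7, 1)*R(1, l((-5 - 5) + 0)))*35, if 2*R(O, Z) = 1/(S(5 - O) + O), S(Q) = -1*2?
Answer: -105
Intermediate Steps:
S(Q) = -2
R(O, Z) = 1/(2*(-2 + O))
(m(7, 1)*R(1, l((-5 - 5) + 0)))*35 = (6*(1/(2*(-2 + 1))))*35 = (6*((½)/(-1)))*35 = (6*((½)*(-1)))*35 = (6*(-½))*35 = -3*35 = -105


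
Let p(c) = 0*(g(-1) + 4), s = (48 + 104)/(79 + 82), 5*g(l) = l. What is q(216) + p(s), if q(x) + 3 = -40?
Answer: -43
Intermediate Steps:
g(l) = l/5
q(x) = -43 (q(x) = -3 - 40 = -43)
s = 152/161 ≈ 0.94410
p(c) = 0 (p(c) = 0*((⅕)*(-1) + 4) = 0*(-⅕ + 4) = 0*(19/5) = 0)
q(216) + p(s) = -43 + 0 = -43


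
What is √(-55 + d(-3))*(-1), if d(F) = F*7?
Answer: -2*I*√19 ≈ -8.7178*I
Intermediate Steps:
d(F) = 7*F
√(-55 + d(-3))*(-1) = √(-55 + 7*(-3))*(-1) = √(-55 - 21)*(-1) = √(-76)*(-1) = (2*I*√19)*(-1) = -2*I*√19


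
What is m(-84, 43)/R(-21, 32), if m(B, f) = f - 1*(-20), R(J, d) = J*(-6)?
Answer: ½ ≈ 0.50000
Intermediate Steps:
R(J, d) = -6*J
m(B, f) = 20 + f (m(B, f) = f + 20 = 20 + f)
m(-84, 43)/R(-21, 32) = (20 + 43)/((-6*(-21))) = 63/126 = 63*(1/126) = ½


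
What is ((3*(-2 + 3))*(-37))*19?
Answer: -2109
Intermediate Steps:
((3*(-2 + 3))*(-37))*19 = ((3*1)*(-37))*19 = (3*(-37))*19 = -111*19 = -2109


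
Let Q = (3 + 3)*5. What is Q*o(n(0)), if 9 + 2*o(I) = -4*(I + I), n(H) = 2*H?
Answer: -135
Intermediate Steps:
Q = 30 (Q = 6*5 = 30)
o(I) = -9/2 - 4*I (o(I) = -9/2 + (-4*(I + I))/2 = -9/2 + (-8*I)/2 = -9/2 - 4*I)
Q*o(n(0)) = 30*(-9/2 - 8*0) = 30*(-9/2 - 4*0) = 30*(-9/2 + 0) = 30*(-9/2) = -135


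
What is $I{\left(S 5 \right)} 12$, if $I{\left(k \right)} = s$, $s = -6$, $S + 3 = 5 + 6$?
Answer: $-72$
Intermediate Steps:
$S = 8$ ($S = -3 + \left(5 + 6\right) = -3 + 11 = 8$)
$I{\left(k \right)} = -6$
$I{\left(S 5 \right)} 12 = \left(-6\right) 12 = -72$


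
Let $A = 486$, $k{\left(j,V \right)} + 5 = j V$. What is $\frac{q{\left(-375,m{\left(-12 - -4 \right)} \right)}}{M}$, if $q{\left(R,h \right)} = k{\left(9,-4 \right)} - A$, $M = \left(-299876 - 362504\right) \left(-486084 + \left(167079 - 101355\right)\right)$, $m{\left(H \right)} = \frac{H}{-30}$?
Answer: $- \frac{17}{8981872800} \approx -1.8927 \cdot 10^{-9}$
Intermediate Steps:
$m{\left(H \right)} = - \frac{H}{30}$ ($m{\left(H \right)} = H \left(- \frac{1}{30}\right) = - \frac{H}{30}$)
$k{\left(j,V \right)} = -5 + V j$ ($k{\left(j,V \right)} = -5 + j V = -5 + V j$)
$M = 278438056800$ ($M = - 662380 \left(-486084 + \left(167079 - 101355\right)\right) = - 662380 \left(-486084 + 65724\right) = \left(-662380\right) \left(-420360\right) = 278438056800$)
$q{\left(R,h \right)} = -527$ ($q{\left(R,h \right)} = \left(-5 - 36\right) - 486 = -41 - 486 = -527$)
$\frac{q{\left(-375,m{\left(-12 - -4 \right)} \right)}}{M} = - \frac{527}{278438056800} = \left(-527\right) \frac{1}{278438056800} = - \frac{17}{8981872800}$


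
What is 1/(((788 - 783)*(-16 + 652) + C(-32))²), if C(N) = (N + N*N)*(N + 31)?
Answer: 1/4787344 ≈ 2.0888e-7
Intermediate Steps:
C(N) = (31 + N)*(N + N²) (C(N) = (N + N²)*(31 + N) = (31 + N)*(N + N²))
1/(((788 - 783)*(-16 + 652) + C(-32))²) = 1/(((788 - 783)*(-16 + 652) - 32*(31 + (-32)² + 32*(-32)))²) = 1/((5*636 - 32*(31 + 1024 - 1024))²) = 1/((3180 - 32*31)²) = 1/((3180 - 992)²) = 1/(2188²) = 1/4787344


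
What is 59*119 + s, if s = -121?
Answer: 6900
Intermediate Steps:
59*119 + s = 59*119 - 121 = 7021 - 121 = 6900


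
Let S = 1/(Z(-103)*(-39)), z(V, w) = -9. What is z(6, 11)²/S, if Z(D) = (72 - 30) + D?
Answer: 192699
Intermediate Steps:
Z(D) = 42 + D
S = 1/2379 (S = 1/((42 - 103)*(-39)) = 1/(-61*(-39)) = 1/2379 ≈ 0.00042034)
z(6, 11)²/S = (-9)²/(1/2379) = 81*2379 = 192699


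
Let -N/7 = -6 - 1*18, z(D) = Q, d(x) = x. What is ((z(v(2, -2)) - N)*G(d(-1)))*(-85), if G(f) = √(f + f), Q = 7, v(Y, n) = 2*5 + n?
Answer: 13685*I*√2 ≈ 19354.0*I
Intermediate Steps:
v(Y, n) = 10 + n
z(D) = 7
N = 168 (N = -7*(-6 - 1*18) = -7*(-6 - 18) = -7*(-24) = 168)
G(f) = √2*√f (G(f) = √(2*f) = √2*√f)
((z(v(2, -2)) - N)*G(d(-1)))*(-85) = ((7 - 1*168)*(√2*√(-1)))*(-85) = ((7 - 168)*(√2*I))*(-85) = -161*I*√2*(-85) = 13685*I*√2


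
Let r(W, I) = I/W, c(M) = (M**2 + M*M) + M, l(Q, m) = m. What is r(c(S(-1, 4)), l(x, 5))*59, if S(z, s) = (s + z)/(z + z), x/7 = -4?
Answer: 295/3 ≈ 98.333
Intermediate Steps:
x = -28 (x = 7*(-4) = -28)
S(z, s) = (s + z)/(2*z) (S(z, s) = (s + z)/((2*z)) = (s + z)*(1/(2*z)) = (s + z)/(2*z))
c(M) = M + 2*M**2 (c(M) = (M**2 + M**2) + M = 2*M**2 + M = M + 2*M**2)
r(c(S(-1, 4)), l(x, 5))*59 = (5/((((1/2)*(4 - 1)/(-1))*(1 + 2*((1/2)*(4 - 1)/(-1))))))*59 = (5/((((1/2)*(-1)*3)*(1 + 2*((1/2)*(-1)*3)))))*59 = (5/((-3*(1 + 2*(-3/2))/2)))*59 = (5/((-3*(1 - 3)/2)))*59 = (5/((-3/2*(-2))))*59 = (5/3)*59 = 295/3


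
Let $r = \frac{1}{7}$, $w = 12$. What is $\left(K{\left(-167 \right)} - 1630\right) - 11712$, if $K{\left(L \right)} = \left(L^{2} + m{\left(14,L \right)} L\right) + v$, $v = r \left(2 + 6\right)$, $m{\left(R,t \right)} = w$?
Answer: $\frac{87809}{7} \approx 12544.0$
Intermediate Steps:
$m{\left(R,t \right)} = 12$
$r = \frac{1}{7} \approx 0.14286$
$v = \frac{8}{7}$ ($v = \frac{2 + 6}{7} = \frac{1}{7} \cdot 8 = \frac{8}{7} \approx 1.1429$)
$K{\left(L \right)} = \frac{8}{7} + L^{2} + 12 L$ ($K{\left(L \right)} = \left(L^{2} + 12 L\right) + \frac{8}{7} = \frac{8}{7} + L^{2} + 12 L$)
$\left(K{\left(-167 \right)} - 1630\right) - 11712 = \left(\left(\frac{8}{7} + \left(-167\right)^{2} + 12 \left(-167\right)\right) - 1630\right) - 11712 = \left(\left(\frac{8}{7} + 27889 - 2004\right) - 1630\right) - 11712 = \left(\frac{181203}{7} - 1630\right) - 11712 = \frac{169793}{7} - 11712 = \frac{87809}{7}$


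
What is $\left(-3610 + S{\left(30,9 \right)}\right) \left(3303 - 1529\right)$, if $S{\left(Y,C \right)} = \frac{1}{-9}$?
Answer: $- \frac{57639034}{9} \approx -6.4043 \cdot 10^{6}$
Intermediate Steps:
$S{\left(Y,C \right)} = - \frac{1}{9}$
$\left(-3610 + S{\left(30,9 \right)}\right) \left(3303 - 1529\right) = \left(-3610 - \frac{1}{9}\right) \left(3303 - 1529\right) = \left(- \frac{32491}{9}\right) 1774 = - \frac{57639034}{9}$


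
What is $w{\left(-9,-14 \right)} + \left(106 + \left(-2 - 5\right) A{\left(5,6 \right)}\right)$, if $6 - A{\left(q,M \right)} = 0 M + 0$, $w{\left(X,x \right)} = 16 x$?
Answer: $-160$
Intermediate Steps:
$A{\left(q,M \right)} = 6$ ($A{\left(q,M \right)} = 6 - \left(0 M + 0\right) = 6 - \left(0 + 0\right) = 6 - 0 = 6 + 0 = 6$)
$w{\left(-9,-14 \right)} + \left(106 + \left(-2 - 5\right) A{\left(5,6 \right)}\right) = 16 \left(-14\right) + \left(106 + \left(-2 - 5\right) 6\right) = -224 + \left(106 - 42\right) = -224 + 64 = -160$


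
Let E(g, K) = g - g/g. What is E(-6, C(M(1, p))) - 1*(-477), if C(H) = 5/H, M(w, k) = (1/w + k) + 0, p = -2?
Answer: 470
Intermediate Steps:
M(w, k) = k + 1/w (M(w, k) = (k + 1/w) + 0 = k + 1/w)
E(g, K) = -1 + g (E(g, K) = g - 1*1 = g - 1 = -1 + g)
E(-6, C(M(1, p))) - 1*(-477) = (-1 - 6) - 1*(-477) = -7 + 477 = 470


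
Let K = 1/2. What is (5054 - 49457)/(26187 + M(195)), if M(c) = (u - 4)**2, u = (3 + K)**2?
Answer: -236816/140027 ≈ -1.6912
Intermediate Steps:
K = 1/2 ≈ 0.50000
u = 49/4 (u = (3 + 1/2)**2 = (7/2)**2 = 49/4 ≈ 12.250)
M(c) = 1089/16 (M(c) = (49/4 - 4)**2 = (33/4)**2 = 1089/16)
(5054 - 49457)/(26187 + M(195)) = (5054 - 49457)/(26187 + 1089/16) = -44403/420081/16 = -44403*16/420081 = -236816/140027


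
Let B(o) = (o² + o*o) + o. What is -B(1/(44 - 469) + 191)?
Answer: -13212935502/180625 ≈ -73151.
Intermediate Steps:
B(o) = o + 2*o² (B(o) = (o² + o²) + o = 2*o² + o = o + 2*o²)
-B(1/(44 - 469) + 191) = -(1/(44 - 469) + 191)*(1 + 2*(1/(44 - 469) + 191)) = -(1/(-425) + 191)*(1 + 2*(1/(-425) + 191)) = -(-1/425 + 191)*(1 + 2*(-1/425 + 191)) = -81174*(1 + 2*(81174/425))/425 = -81174*(1 + 162348/425)/425 = -81174*162773/(425*425) = -1*13212935502/180625 = -13212935502/180625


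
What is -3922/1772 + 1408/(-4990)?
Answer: -5516439/2210570 ≈ -2.4955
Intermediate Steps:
-3922/1772 + 1408/(-4990) = -3922*1/1772 + 1408*(-1/4990) = -1961/886 - 704/2495 = -5516439/2210570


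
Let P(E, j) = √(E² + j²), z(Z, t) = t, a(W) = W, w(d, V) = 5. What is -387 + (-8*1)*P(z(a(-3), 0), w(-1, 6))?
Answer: -427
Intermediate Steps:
-387 + (-8*1)*P(z(a(-3), 0), w(-1, 6)) = -387 + (-8*1)*√(0² + 5²) = -387 - 8*√(0 + 25) = -387 - 8*√25 = -387 - 8*5 = -387 - 40 = -427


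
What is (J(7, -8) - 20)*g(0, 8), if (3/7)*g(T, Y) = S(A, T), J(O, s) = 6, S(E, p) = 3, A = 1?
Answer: -98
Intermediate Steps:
g(T, Y) = 7 (g(T, Y) = (7/3)*3 = 7)
(J(7, -8) - 20)*g(0, 8) = (6 - 20)*7 = -14*7 = -98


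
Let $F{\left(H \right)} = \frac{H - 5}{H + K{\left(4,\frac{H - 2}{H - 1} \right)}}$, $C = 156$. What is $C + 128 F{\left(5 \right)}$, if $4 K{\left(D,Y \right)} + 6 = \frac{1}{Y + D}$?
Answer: $156$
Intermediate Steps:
$K{\left(D,Y \right)} = - \frac{3}{2} + \frac{1}{4 \left(D + Y\right)}$ ($K{\left(D,Y \right)} = - \frac{3}{2} + \frac{1}{4 \left(Y + D\right)} = - \frac{3}{2} + \frac{1}{4 \left(D + Y\right)}$)
$F{\left(H \right)} = \frac{-5 + H}{H + \frac{-23 - \frac{6 \left(-2 + H\right)}{-1 + H}}{4 \left(4 + \frac{-2 + H}{-1 + H}\right)}}$ ($F{\left(H \right)} = \frac{H - 5}{H + \frac{1 - 24 - 6 \frac{H - 2}{H - 1}}{4 \left(4 + \frac{H - 2}{H - 1}\right)}} = \frac{-5 + H}{H + \frac{1 - 24 - 6 \frac{-2 + H}{-1 + H}}{4 \left(4 + \frac{-2 + H}{-1 + H}\right)}} = \frac{-5 + H}{H + \frac{1 - 24 - \frac{6 \left(-2 + H\right)}{-1 + H}}{4 \left(4 + \frac{-2 + H}{-1 + H}\right)}} = \frac{-5 + H}{H + \frac{-23 - \frac{6 \left(-2 + H\right)}{-1 + H}}{4 \left(4 + \frac{-2 + H}{-1 + H}\right)}}$)
$C + 128 F{\left(5 \right)} = 156 + 128 \frac{4 \left(30 - 155 + 5 \cdot 5^{2}\right)}{35 - 265 + 20 \cdot 5^{2}} = 156 + 128 \frac{4 \left(30 - 155 + 5 \cdot 25\right)}{35 - 265 + 20 \cdot 25} = 156 + 128 \frac{4 \left(30 - 155 + 125\right)}{35 - 265 + 500} = 156 + 128 \cdot 4 \cdot \frac{1}{270} \cdot 0 = 156 + 128 \cdot 0 = 156 + 0 = 156$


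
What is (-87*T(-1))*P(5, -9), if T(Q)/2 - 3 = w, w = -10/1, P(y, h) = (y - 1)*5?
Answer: 24360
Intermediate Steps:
P(y, h) = -5 + 5*y (P(y, h) = (-1 + y)*5 = -5 + 5*y)
w = -10 (w = -10*1 = -10)
T(Q) = -14 (T(Q) = 6 + 2*(-10) = 6 - 20 = -14)
(-87*T(-1))*P(5, -9) = (-87*(-14))*(-5 + 5*5) = 1218*(-5 + 25) = 1218*20 = 24360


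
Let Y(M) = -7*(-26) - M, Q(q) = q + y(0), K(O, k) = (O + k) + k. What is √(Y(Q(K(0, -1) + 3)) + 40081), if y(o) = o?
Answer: √40262 ≈ 200.65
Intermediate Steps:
K(O, k) = O + 2*k
Q(q) = q (Q(q) = q + 0 = q)
Y(M) = 182 - M
√(Y(Q(K(0, -1) + 3)) + 40081) = √((182 - ((0 + 2*(-1)) + 3)) + 40081) = √((182 - ((0 - 2) + 3)) + 40081) = √((182 - (-2 + 3)) + 40081) = √((182 - 1*1) + 40081) = √((182 - 1) + 40081) = √(181 + 40081) = √40262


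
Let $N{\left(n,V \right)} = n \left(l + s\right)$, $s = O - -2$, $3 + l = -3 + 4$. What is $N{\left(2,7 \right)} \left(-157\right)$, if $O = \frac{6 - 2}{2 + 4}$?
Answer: $- \frac{628}{3} \approx -209.33$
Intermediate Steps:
$l = -2$ ($l = -3 + \left(-3 + 4\right) = -3 + 1 = -2$)
$O = \frac{2}{3}$ ($O = \frac{4}{6} = 4 \cdot \frac{1}{6} = \frac{2}{3} \approx 0.66667$)
$s = \frac{8}{3}$ ($s = \frac{2}{3} - -2 = \frac{2}{3} + 2 = \frac{8}{3} \approx 2.6667$)
$N{\left(n,V \right)} = \frac{2 n}{3}$ ($N{\left(n,V \right)} = n \left(-2 + \frac{8}{3}\right) = n \frac{2}{3} = \frac{2 n}{3}$)
$N{\left(2,7 \right)} \left(-157\right) = \frac{2}{3} \cdot 2 \left(-157\right) = \frac{4}{3} \left(-157\right) = - \frac{628}{3}$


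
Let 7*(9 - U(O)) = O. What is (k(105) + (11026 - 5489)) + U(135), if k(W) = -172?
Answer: 37483/7 ≈ 5354.7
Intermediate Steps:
U(O) = 9 - O/7
(k(105) + (11026 - 5489)) + U(135) = (-172 + (11026 - 5489)) + (9 - ⅐*135) = (-172 + 5537) + (9 - 135/7) = 5365 - 72/7 = 37483/7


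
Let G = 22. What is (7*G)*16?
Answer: 2464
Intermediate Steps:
(7*G)*16 = (7*22)*16 = 154*16 = 2464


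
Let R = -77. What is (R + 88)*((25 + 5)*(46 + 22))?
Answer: 22440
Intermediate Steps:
(R + 88)*((25 + 5)*(46 + 22)) = (-77 + 88)*((25 + 5)*(46 + 22)) = 11*(30*68) = 11*2040 = 22440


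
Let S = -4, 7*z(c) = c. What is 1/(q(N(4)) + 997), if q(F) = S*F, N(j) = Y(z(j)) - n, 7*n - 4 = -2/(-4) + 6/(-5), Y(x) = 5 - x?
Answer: 35/34341 ≈ 0.0010192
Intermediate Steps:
z(c) = c/7
n = 33/70 (n = 4/7 + (-2/(-4) + 6/(-5))/7 = 4/7 + (-2*(-¼) + 6*(-⅕))/7 = 4/7 + (½ - 6/5)/7 = 4/7 + (⅐)*(-7/10) = 4/7 - ⅒ = 33/70 ≈ 0.47143)
N(j) = 317/70 - j/7 (N(j) = (5 - j/7) - 1*33/70 = (5 - j/7) - 33/70 = 317/70 - j/7)
q(F) = -4*F
1/(q(N(4)) + 997) = 1/(-4*(317/70 - ⅐*4) + 997) = 1/(-4*(317/70 - 4/7) + 997) = 1/(-4*277/70 + 997) = 1/(-554/35 + 997) = 1/(34341/35) = 35/34341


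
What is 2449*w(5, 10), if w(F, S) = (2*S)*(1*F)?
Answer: 244900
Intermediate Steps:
w(F, S) = 2*F*S (w(F, S) = (2*S)*F = 2*F*S)
2449*w(5, 10) = 2449*(2*5*10) = 2449*100 = 244900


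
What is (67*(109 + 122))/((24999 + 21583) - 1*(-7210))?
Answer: 15477/53792 ≈ 0.28772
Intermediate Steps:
(67*(109 + 122))/((24999 + 21583) - 1*(-7210)) = (67*231)/(46582 + 7210) = 15477/53792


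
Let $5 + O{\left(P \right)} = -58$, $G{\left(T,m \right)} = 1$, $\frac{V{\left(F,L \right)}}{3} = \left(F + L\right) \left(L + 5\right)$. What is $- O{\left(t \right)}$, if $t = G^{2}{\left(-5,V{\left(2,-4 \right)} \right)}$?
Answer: $63$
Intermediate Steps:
$V{\left(F,L \right)} = 3 \left(5 + L\right) \left(F + L\right)$ ($V{\left(F,L \right)} = 3 \left(F + L\right) \left(L + 5\right) = 3 \left(F + L\right) \left(5 + L\right) = 3 \left(5 + L\right) \left(F + L\right)$)
$t = 1$ ($t = 1^{2} = 1$)
$O{\left(P \right)} = -63$ ($O{\left(P \right)} = -5 - 58 = -63$)
$- O{\left(t \right)} = \left(-1\right) \left(-63\right) = 63$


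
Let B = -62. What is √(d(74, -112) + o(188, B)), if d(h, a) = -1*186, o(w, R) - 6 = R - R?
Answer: 6*I*√5 ≈ 13.416*I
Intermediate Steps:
o(w, R) = 6 (o(w, R) = 6 + (R - R) = 6 + 0 = 6)
d(h, a) = -186
√(d(74, -112) + o(188, B)) = √(-186 + 6) = √(-180) = 6*I*√5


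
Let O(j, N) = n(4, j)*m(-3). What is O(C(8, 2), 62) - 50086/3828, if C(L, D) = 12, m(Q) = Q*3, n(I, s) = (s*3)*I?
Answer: -2505587/1914 ≈ -1309.1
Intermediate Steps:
n(I, s) = 3*I*s (n(I, s) = (3*s)*I = 3*I*s)
m(Q) = 3*Q
O(j, N) = -108*j (O(j, N) = (3*4*j)*(3*(-3)) = (12*j)*(-9) = -108*j)
O(C(8, 2), 62) - 50086/3828 = -108*12 - 50086/3828 = -1296 - 50086*1/3828 = -1296 - 25043/1914 = -2505587/1914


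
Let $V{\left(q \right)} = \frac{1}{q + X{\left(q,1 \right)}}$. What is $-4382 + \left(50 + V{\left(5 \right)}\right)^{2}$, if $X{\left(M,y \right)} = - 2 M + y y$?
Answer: $- \frac{30511}{16} \approx -1906.9$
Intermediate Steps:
$X{\left(M,y \right)} = y^{2} - 2 M$ ($X{\left(M,y \right)} = - 2 M + y^{2} = y^{2} - 2 M$)
$V{\left(q \right)} = \frac{1}{1 - q}$ ($V{\left(q \right)} = \frac{1}{q - \left(-1 + 2 q\right)} = \frac{1}{1 - q}$)
$-4382 + \left(50 + V{\left(5 \right)}\right)^{2} = -4382 + \left(50 + \frac{1}{1 - 5}\right)^{2} = -4382 + \left(50 + \frac{1}{-4}\right)^{2} = -4382 + \left(50 - \frac{1}{4}\right)^{2} = -4382 + \left(\frac{199}{4}\right)^{2} = -4382 + \frac{39601}{16} = - \frac{30511}{16}$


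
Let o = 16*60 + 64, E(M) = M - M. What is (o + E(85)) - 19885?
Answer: -18861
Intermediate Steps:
E(M) = 0
o = 1024 (o = 960 + 64 = 1024)
(o + E(85)) - 19885 = (1024 + 0) - 19885 = 1024 - 19885 = -18861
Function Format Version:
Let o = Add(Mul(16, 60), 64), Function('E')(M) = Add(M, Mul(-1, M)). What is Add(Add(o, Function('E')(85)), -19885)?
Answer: -18861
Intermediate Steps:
Function('E')(M) = 0
o = 1024 (o = Add(960, 64) = 1024)
Add(Add(o, Function('E')(85)), -19885) = Add(Add(1024, 0), -19885) = Add(1024, -19885) = -18861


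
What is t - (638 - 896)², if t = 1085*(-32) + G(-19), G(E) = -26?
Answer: -101310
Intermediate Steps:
t = -34746 (t = 1085*(-32) - 26 = -34720 - 26 = -34746)
t - (638 - 896)² = -34746 - (638 - 896)² = -34746 - 1*(-258)² = -34746 - 1*66564 = -34746 - 66564 = -101310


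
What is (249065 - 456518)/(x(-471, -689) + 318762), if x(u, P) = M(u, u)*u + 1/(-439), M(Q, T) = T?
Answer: -91071867/237324716 ≈ -0.38374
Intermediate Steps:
x(u, P) = -1/439 + u² (x(u, P) = u*u + 1/(-439) = u² - 1/439 = -1/439 + u²)
(249065 - 456518)/(x(-471, -689) + 318762) = (249065 - 456518)/((-1/439 + (-471)²) + 318762) = -207453/((-1/439 + 221841) + 318762) = -207453/(97388198/439 + 318762) = -207453/237324716/439 = -207453*439/237324716 = -91071867/237324716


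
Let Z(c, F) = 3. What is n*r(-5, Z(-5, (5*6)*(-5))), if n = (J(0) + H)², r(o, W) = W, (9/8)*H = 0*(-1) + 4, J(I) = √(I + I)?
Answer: 1024/27 ≈ 37.926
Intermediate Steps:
J(I) = √2*√I (J(I) = √(2*I) = √2*√I)
H = 32/9 (H = 8*(0*(-1) + 4)/9 = 8*(0 + 4)/9 = (8/9)*4 = 32/9 ≈ 3.5556)
n = 1024/81 (n = (√2*√0 + 32/9)² = (√2*0 + 32/9)² = (0 + 32/9)² = (32/9)² = 1024/81 ≈ 12.642)
n*r(-5, Z(-5, (5*6)*(-5))) = (1024/81)*3 = 1024/27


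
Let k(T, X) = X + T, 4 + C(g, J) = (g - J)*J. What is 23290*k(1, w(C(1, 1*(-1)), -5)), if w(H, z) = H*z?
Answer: 721990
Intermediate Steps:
C(g, J) = -4 + J*(g - J) (C(g, J) = -4 + (g - J)*J = -4 + J*(g - J))
k(T, X) = T + X
23290*k(1, w(C(1, 1*(-1)), -5)) = 23290*(1 + (-4 - (1*(-1))² + (1*(-1))*1)*(-5)) = 23290*(1 + (-4 - 1*(-1)² - 1*1)*(-5)) = 23290*(1 + (-4 - 1*1 - 1)*(-5)) = 23290*(1 + (-4 - 1 - 1)*(-5)) = 23290*(1 - 6*(-5)) = 23290*(1 + 30) = 23290*31 = 721990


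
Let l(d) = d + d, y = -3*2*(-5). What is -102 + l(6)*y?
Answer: 258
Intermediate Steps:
y = 30 (y = -6*(-5) = 30)
l(d) = 2*d
-102 + l(6)*y = -102 + (2*6)*30 = -102 + 12*30 = -102 + 360 = 258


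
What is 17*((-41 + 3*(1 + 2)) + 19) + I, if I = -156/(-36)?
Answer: -650/3 ≈ -216.67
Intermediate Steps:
I = 13/3 (I = -156*(-1/36) = 13/3 ≈ 4.3333)
17*((-41 + 3*(1 + 2)) + 19) + I = 17*((-41 + 3*(1 + 2)) + 19) + 13/3 = 17*((-41 + 3*3) + 19) + 13/3 = 17*((-41 + 9) + 19) + 13/3 = 17*(-32 + 19) + 13/3 = 17*(-13) + 13/3 = -221 + 13/3 = -650/3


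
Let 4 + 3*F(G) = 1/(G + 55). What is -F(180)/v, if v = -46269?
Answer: -313/10873215 ≈ -2.8786e-5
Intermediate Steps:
F(G) = -4/3 + 1/(3*(55 + G)) (F(G) = -4/3 + 1/(3*(G + 55)) = -4/3 + 1/(3*(55 + G)))
-F(180)/v = -(-219 - 4*180)/(3*(55 + 180))/(-46269) = -(⅓)*(-219 - 720)/235*(-1)/46269 = -(⅓)*(1/235)*(-939)*(-1)/46269 = -(-313)*(-1)/(235*46269) = -1*313/10873215 = -313/10873215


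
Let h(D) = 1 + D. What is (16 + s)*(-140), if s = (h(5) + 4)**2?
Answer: -16240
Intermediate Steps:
s = 100 (s = ((1 + 5) + 4)**2 = (6 + 4)**2 = 10**2 = 100)
(16 + s)*(-140) = (16 + 100)*(-140) = 116*(-140) = -16240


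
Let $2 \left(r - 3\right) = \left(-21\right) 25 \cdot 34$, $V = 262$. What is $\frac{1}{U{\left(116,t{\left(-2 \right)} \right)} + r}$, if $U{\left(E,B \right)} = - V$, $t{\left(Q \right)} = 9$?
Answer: $- \frac{1}{9184} \approx -0.00010888$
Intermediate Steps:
$r = -8922$ ($r = 3 + \frac{\left(-21\right) 25 \cdot 34}{2} = 3 + \frac{\left(-525\right) 34}{2} = 3 + \frac{1}{2} \left(-17850\right) = 3 - 8925 = -8922$)
$U{\left(E,B \right)} = -262$ ($U{\left(E,B \right)} = \left(-1\right) 262 = -262$)
$\frac{1}{U{\left(116,t{\left(-2 \right)} \right)} + r} = \frac{1}{-262 - 8922} = \frac{1}{-9184} = - \frac{1}{9184}$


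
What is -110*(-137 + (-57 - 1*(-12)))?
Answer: 20020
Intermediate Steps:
-110*(-137 + (-57 - 1*(-12))) = -110*(-137 + (-57 + 12)) = -110*(-137 - 45) = -110*(-182) = 20020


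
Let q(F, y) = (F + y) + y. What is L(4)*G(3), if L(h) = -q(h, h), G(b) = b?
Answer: -36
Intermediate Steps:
q(F, y) = F + 2*y
L(h) = -3*h (L(h) = -(h + 2*h) = -3*h)
L(4)*G(3) = -3*4*3 = -12*3 = -36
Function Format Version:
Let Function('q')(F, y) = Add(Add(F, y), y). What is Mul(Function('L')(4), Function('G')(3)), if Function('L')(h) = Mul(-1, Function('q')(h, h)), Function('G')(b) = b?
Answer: -36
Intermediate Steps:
Function('q')(F, y) = Add(F, Mul(2, y))
Function('L')(h) = Mul(-3, h) (Function('L')(h) = Mul(-1, Add(h, Mul(2, h))) = Mul(-1, Mul(3, h)) = Mul(-3, h))
Mul(Function('L')(4), Function('G')(3)) = Mul(Mul(-3, 4), 3) = Mul(-12, 3) = -36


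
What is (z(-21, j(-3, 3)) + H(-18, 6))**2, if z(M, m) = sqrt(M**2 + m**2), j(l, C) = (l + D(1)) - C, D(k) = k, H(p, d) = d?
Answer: (6 + sqrt(466))**2 ≈ 761.04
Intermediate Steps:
j(l, C) = 1 + l - C (j(l, C) = (l + 1) - C = (1 + l) - C = 1 + l - C)
(z(-21, j(-3, 3)) + H(-18, 6))**2 = (sqrt((-21)**2 + (1 - 3 - 1*3)**2) + 6)**2 = (sqrt(441 + (1 - 3 - 3)**2) + 6)**2 = (sqrt(441 + (-5)**2) + 6)**2 = (sqrt(441 + 25) + 6)**2 = (sqrt(466) + 6)**2 = (6 + sqrt(466))**2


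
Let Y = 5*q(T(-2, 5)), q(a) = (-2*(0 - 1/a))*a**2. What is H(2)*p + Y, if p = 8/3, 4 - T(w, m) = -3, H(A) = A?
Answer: 226/3 ≈ 75.333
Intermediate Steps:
T(w, m) = 7 (T(w, m) = 4 - 1*(-3) = 4 + 3 = 7)
q(a) = 2*a (q(a) = (-(-2)/a)*a**2 = (2/a)*a**2 = 2*a)
Y = 70 (Y = 5*(2*7) = 5*14 = 70)
p = 8/3 (p = 8*(1/3) = 8/3 ≈ 2.6667)
H(2)*p + Y = 2*(8/3) + 70 = 16/3 + 70 = 226/3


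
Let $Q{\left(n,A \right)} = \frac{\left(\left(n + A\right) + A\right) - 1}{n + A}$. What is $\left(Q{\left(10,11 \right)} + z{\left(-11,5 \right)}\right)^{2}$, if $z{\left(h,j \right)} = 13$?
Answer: $\frac{92416}{441} \approx 209.56$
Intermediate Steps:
$Q{\left(n,A \right)} = \frac{-1 + n + 2 A}{A + n}$ ($Q{\left(n,A \right)} = \frac{\left(\left(A + n\right) + A\right) - 1}{A + n} = \frac{\left(n + 2 A\right) - 1}{A + n} = \frac{-1 + n + 2 A}{A + n}$)
$\left(Q{\left(10,11 \right)} + z{\left(-11,5 \right)}\right)^{2} = \left(\frac{-1 + 10 + 2 \cdot 11}{11 + 10} + 13\right)^{2} = \left(\frac{-1 + 10 + 22}{21} + 13\right)^{2} = \left(\frac{1}{21} \cdot 31 + 13\right)^{2} = \left(\frac{31}{21} + 13\right)^{2} = \left(\frac{304}{21}\right)^{2} = \frac{92416}{441}$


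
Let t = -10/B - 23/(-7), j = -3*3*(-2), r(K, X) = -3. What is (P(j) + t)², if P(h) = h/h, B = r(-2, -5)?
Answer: 25600/441 ≈ 58.050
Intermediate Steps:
B = -3
j = 18 (j = -9*(-2) = 18)
t = 139/21 (t = -10/(-3) - 23/(-7) = -10*(-⅓) - 23*(-⅐) = 10/3 + 23/7 = 139/21 ≈ 6.6190)
P(h) = 1
(P(j) + t)² = (1 + 139/21)² = (160/21)² = 25600/441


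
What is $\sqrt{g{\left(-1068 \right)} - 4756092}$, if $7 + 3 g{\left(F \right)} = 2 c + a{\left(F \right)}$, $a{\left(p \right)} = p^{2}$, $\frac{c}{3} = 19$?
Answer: $\frac{i \sqrt{39382635}}{3} \approx 2091.9 i$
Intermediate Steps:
$c = 57$ ($c = 3 \cdot 19 = 57$)
$g{\left(F \right)} = \frac{107}{3} + \frac{F^{2}}{3}$ ($g{\left(F \right)} = - \frac{7}{3} + \frac{2 \cdot 57 + F^{2}}{3} = - \frac{7}{3} + \frac{114 + F^{2}}{3} = - \frac{7}{3} + \left(38 + \frac{F^{2}}{3}\right) = \frac{107}{3} + \frac{F^{2}}{3}$)
$\sqrt{g{\left(-1068 \right)} - 4756092} = \sqrt{\left(\frac{107}{3} + \frac{\left(-1068\right)^{2}}{3}\right) - 4756092} = \sqrt{\left(\frac{107}{3} + \frac{1}{3} \cdot 1140624\right) - 4756092} = \sqrt{\left(\frac{107}{3} + 380208\right) - 4756092} = \sqrt{\frac{1140731}{3} - 4756092} = \sqrt{- \frac{13127545}{3}} = \frac{i \sqrt{39382635}}{3}$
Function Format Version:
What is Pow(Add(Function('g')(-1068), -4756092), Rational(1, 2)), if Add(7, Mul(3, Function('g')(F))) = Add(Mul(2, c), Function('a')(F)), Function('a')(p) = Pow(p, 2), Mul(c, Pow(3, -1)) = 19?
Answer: Mul(Rational(1, 3), I, Pow(39382635, Rational(1, 2))) ≈ Mul(2091.9, I)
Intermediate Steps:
c = 57 (c = Mul(3, 19) = 57)
Function('g')(F) = Add(Rational(107, 3), Mul(Rational(1, 3), Pow(F, 2))) (Function('g')(F) = Add(Rational(-7, 3), Mul(Rational(1, 3), Add(Mul(2, 57), Pow(F, 2)))) = Add(Rational(-7, 3), Mul(Rational(1, 3), Add(114, Pow(F, 2)))) = Add(Rational(-7, 3), Add(38, Mul(Rational(1, 3), Pow(F, 2)))) = Add(Rational(107, 3), Mul(Rational(1, 3), Pow(F, 2))))
Pow(Add(Function('g')(-1068), -4756092), Rational(1, 2)) = Pow(Add(Add(Rational(107, 3), Mul(Rational(1, 3), Pow(-1068, 2))), -4756092), Rational(1, 2)) = Pow(Add(Add(Rational(107, 3), Mul(Rational(1, 3), 1140624)), -4756092), Rational(1, 2)) = Pow(Add(Add(Rational(107, 3), 380208), -4756092), Rational(1, 2)) = Pow(Add(Rational(1140731, 3), -4756092), Rational(1, 2)) = Pow(Rational(-13127545, 3), Rational(1, 2)) = Mul(Rational(1, 3), I, Pow(39382635, Rational(1, 2)))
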